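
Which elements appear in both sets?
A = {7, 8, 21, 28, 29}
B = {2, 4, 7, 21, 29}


A ∩ B = elements in both A and B
A = {7, 8, 21, 28, 29}
B = {2, 4, 7, 21, 29}
A ∩ B = {7, 21, 29}

A ∩ B = {7, 21, 29}


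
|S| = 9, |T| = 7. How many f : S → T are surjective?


n = |S| = 9, k = |T| = 7. Surjections via inclusion-exclusion:
S(n,k) = Σ(-1)^i × C(k,i) × (k-i)^n, i=0 to k
i=0: (-1)^0×C(7,0)×7^9 = 40353607
i=1: (-1)^1×C(7,1)×6^9 = -70543872
i=2: (-1)^2×C(7,2)×5^9 = 41015625
i=3: (-1)^3×C(7,3)×4^9 = -9175040
i=4: (-1)^4×C(7,4)×3^9 = 688905
i=5: (-1)^5×C(7,5)×2^9 = -10752
i=6: (-1)^6×C(7,6)×1^9 = 7
i=7: (-1)^7×C(7,7)×0^9 = 0
Total = 2328480

Number of surjections = 2328480


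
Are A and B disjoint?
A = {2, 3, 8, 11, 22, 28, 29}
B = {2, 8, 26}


Disjoint means A ∩ B = ∅.
A ∩ B = {2, 8}
A ∩ B ≠ ∅, so A and B are NOT disjoint.

No, A and B are not disjoint (A ∩ B = {2, 8})


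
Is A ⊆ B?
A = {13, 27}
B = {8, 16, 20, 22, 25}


A ⊆ B means every element of A is in B.
Elements in A not in B: {13, 27}
So A ⊄ B.

No, A ⊄ B


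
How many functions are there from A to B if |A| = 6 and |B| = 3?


Each of |A| = 6 inputs maps to any of |B| = 3 outputs.
# functions = |B|^|A| = 3^6
= 729

Number of functions = 729


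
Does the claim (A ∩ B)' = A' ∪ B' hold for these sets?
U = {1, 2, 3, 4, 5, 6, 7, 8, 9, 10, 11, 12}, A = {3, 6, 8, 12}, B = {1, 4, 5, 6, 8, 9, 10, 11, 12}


LHS: A ∩ B = {6, 8, 12}
(A ∩ B)' = U \ (A ∩ B) = {1, 2, 3, 4, 5, 7, 9, 10, 11}
A' = {1, 2, 4, 5, 7, 9, 10, 11}, B' = {2, 3, 7}
Claimed RHS: A' ∪ B' = {1, 2, 3, 4, 5, 7, 9, 10, 11}
Identity is VALID: LHS = RHS = {1, 2, 3, 4, 5, 7, 9, 10, 11} ✓

Identity is valid. (A ∩ B)' = A' ∪ B' = {1, 2, 3, 4, 5, 7, 9, 10, 11}


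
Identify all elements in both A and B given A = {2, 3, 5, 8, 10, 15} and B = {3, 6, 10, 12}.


A = {2, 3, 5, 8, 10, 15}
B = {3, 6, 10, 12}
Region: in both A and B
Elements: {3, 10}

Elements in both A and B: {3, 10}


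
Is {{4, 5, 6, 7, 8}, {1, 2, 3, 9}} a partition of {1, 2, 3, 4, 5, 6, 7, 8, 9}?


A partition requires: (1) non-empty parts, (2) pairwise disjoint, (3) union = U
Parts: {4, 5, 6, 7, 8}, {1, 2, 3, 9}
Union of parts: {1, 2, 3, 4, 5, 6, 7, 8, 9}
U = {1, 2, 3, 4, 5, 6, 7, 8, 9}
All non-empty? True
Pairwise disjoint? True
Covers U? True

Yes, valid partition


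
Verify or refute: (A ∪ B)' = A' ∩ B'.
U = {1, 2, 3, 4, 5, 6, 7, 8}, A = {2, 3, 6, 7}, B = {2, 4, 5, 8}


LHS: A ∪ B = {2, 3, 4, 5, 6, 7, 8}
(A ∪ B)' = U \ (A ∪ B) = {1}
A' = {1, 4, 5, 8}, B' = {1, 3, 6, 7}
Claimed RHS: A' ∩ B' = {1}
Identity is VALID: LHS = RHS = {1} ✓

Identity is valid. (A ∪ B)' = A' ∩ B' = {1}


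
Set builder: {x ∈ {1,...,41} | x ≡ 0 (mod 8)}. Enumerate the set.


Checking each candidate:
Condition: x in {1,...,41} with x ≡ 0 (mod 8)
Result = {8, 16, 24, 32, 40}

{8, 16, 24, 32, 40}


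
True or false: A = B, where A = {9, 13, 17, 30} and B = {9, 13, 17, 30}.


Two sets are equal iff they have exactly the same elements.
A = {9, 13, 17, 30}
B = {9, 13, 17, 30}
Same elements → A = B

Yes, A = B


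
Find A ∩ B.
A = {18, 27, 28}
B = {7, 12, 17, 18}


A ∩ B = elements in both A and B
A = {18, 27, 28}
B = {7, 12, 17, 18}
A ∩ B = {18}

A ∩ B = {18}


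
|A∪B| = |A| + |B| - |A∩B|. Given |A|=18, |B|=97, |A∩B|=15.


|A ∪ B| = |A| + |B| - |A ∩ B|
= 18 + 97 - 15
= 100

|A ∪ B| = 100


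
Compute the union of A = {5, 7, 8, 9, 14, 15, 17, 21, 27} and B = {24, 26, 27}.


A ∪ B = all elements in A or B (or both)
A = {5, 7, 8, 9, 14, 15, 17, 21, 27}
B = {24, 26, 27}
A ∪ B = {5, 7, 8, 9, 14, 15, 17, 21, 24, 26, 27}

A ∪ B = {5, 7, 8, 9, 14, 15, 17, 21, 24, 26, 27}


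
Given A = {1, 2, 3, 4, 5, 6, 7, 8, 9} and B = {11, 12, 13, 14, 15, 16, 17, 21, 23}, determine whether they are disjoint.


Disjoint means A ∩ B = ∅.
A ∩ B = ∅
A ∩ B = ∅, so A and B are disjoint.

Yes, A and B are disjoint


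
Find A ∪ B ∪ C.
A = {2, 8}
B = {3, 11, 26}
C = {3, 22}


A ∪ B = {2, 3, 8, 11, 26}
(A ∪ B) ∪ C = {2, 3, 8, 11, 22, 26}

A ∪ B ∪ C = {2, 3, 8, 11, 22, 26}


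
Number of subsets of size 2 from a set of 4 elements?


C(n,k) = n! / (k!(n-k)!)
C(4,2) = 4! / (2!2!)
= 6

C(4,2) = 6


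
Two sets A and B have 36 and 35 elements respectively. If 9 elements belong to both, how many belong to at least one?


|A ∪ B| = |A| + |B| - |A ∩ B|
= 36 + 35 - 9
= 62

|A ∪ B| = 62


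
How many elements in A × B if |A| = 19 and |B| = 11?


|A × B| = |A| × |B|
= 19 × 11
= 209

|A × B| = 209


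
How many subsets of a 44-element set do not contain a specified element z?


Subsets of A avoiding z are subsets of A \ {z}, which has 43 elements.
Count = 2^(n-1) = 2^43
= 8796093022208

Number of subsets avoiding z = 8796093022208


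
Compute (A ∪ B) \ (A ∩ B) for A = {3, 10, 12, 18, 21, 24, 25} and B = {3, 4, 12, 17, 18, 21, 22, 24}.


A △ B = (A \ B) ∪ (B \ A) = elements in exactly one of A or B
A \ B = {10, 25}
B \ A = {4, 17, 22}
A △ B = {4, 10, 17, 22, 25}

A △ B = {4, 10, 17, 22, 25}


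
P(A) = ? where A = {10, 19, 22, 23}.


|A| = 4, so |P(A)| = 2^4 = 16
Enumerate subsets by cardinality (0 to 4):
∅, {10}, {19}, {22}, {23}, {10, 19}, {10, 22}, {10, 23}, {19, 22}, {19, 23}, {22, 23}, {10, 19, 22}, {10, 19, 23}, {10, 22, 23}, {19, 22, 23}, {10, 19, 22, 23}

P(A) has 16 subsets: ∅, {10}, {19}, {22}, {23}, {10, 19}, {10, 22}, {10, 23}, {19, 22}, {19, 23}, {22, 23}, {10, 19, 22}, {10, 19, 23}, {10, 22, 23}, {19, 22, 23}, {10, 19, 22, 23}


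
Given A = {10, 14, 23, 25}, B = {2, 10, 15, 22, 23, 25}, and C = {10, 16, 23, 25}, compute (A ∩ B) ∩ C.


A ∩ B = {10, 23, 25}
(A ∩ B) ∩ C = {10, 23, 25}

A ∩ B ∩ C = {10, 23, 25}


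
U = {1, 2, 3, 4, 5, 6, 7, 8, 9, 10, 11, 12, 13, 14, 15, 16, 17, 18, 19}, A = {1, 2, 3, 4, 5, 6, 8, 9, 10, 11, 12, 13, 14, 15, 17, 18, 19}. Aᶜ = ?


Aᶜ = U \ A = elements in U but not in A
U = {1, 2, 3, 4, 5, 6, 7, 8, 9, 10, 11, 12, 13, 14, 15, 16, 17, 18, 19}
A = {1, 2, 3, 4, 5, 6, 8, 9, 10, 11, 12, 13, 14, 15, 17, 18, 19}
Aᶜ = {7, 16}

Aᶜ = {7, 16}


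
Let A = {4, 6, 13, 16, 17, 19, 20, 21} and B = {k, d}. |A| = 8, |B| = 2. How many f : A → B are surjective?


n = |A| = 8, k = |B| = 2. Surjections via inclusion-exclusion:
S(n,k) = Σ(-1)^i × C(k,i) × (k-i)^n, i=0 to k
i=0: (-1)^0×C(2,0)×2^8 = 256
i=1: (-1)^1×C(2,1)×1^8 = -2
i=2: (-1)^2×C(2,2)×0^8 = 0
Total = 254

Number of surjections = 254


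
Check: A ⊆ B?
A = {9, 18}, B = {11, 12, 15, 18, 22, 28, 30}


A ⊆ B means every element of A is in B.
Elements in A not in B: {9}
So A ⊄ B.

No, A ⊄ B


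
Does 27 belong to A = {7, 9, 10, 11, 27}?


A = {7, 9, 10, 11, 27}
Checking if 27 is in A
27 is in A → True

27 ∈ A


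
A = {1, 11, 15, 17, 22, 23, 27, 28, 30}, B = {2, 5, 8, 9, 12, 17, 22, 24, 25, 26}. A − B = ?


A \ B = elements in A but not in B
A = {1, 11, 15, 17, 22, 23, 27, 28, 30}
B = {2, 5, 8, 9, 12, 17, 22, 24, 25, 26}
Remove from A any elements in B
A \ B = {1, 11, 15, 23, 27, 28, 30}

A \ B = {1, 11, 15, 23, 27, 28, 30}


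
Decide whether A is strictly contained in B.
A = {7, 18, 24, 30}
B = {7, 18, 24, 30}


A ⊂ B requires: A ⊆ B AND A ≠ B.
A ⊆ B? Yes
A = B? Yes
A = B, so A is not a PROPER subset.

No, A is not a proper subset of B


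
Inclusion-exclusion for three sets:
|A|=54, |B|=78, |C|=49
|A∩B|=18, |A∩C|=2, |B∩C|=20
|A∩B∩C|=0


|A∪B∪C| = |A|+|B|+|C| - |A∩B|-|A∩C|-|B∩C| + |A∩B∩C|
= 54+78+49 - 18-2-20 + 0
= 181 - 40 + 0
= 141

|A ∪ B ∪ C| = 141


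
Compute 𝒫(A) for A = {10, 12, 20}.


|A| = 3, so |P(A)| = 2^3 = 8
Enumerate subsets by cardinality (0 to 3):
∅, {10}, {12}, {20}, {10, 12}, {10, 20}, {12, 20}, {10, 12, 20}

P(A) has 8 subsets: ∅, {10}, {12}, {20}, {10, 12}, {10, 20}, {12, 20}, {10, 12, 20}


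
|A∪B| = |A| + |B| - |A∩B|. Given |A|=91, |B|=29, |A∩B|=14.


|A ∪ B| = |A| + |B| - |A ∩ B|
= 91 + 29 - 14
= 106

|A ∪ B| = 106


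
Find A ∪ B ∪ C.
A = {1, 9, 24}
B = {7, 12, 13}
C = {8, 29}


A ∪ B = {1, 7, 9, 12, 13, 24}
(A ∪ B) ∪ C = {1, 7, 8, 9, 12, 13, 24, 29}

A ∪ B ∪ C = {1, 7, 8, 9, 12, 13, 24, 29}


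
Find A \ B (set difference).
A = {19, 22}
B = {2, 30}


A \ B = elements in A but not in B
A = {19, 22}
B = {2, 30}
Remove from A any elements in B
A \ B = {19, 22}

A \ B = {19, 22}


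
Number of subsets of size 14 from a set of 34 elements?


C(n,k) = n! / (k!(n-k)!)
C(34,14) = 34! / (14!20!)
= 1391975640

C(34,14) = 1391975640


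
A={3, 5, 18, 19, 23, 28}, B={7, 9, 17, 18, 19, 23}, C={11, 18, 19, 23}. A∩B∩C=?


A ∩ B = {18, 19, 23}
(A ∩ B) ∩ C = {18, 19, 23}

A ∩ B ∩ C = {18, 19, 23}


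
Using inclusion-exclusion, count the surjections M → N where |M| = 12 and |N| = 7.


n = |M| = 12, k = |N| = 7. Surjections via inclusion-exclusion:
S(n,k) = Σ(-1)^i × C(k,i) × (k-i)^n, i=0 to k
i=0: (-1)^0×C(7,0)×7^12 = 13841287201
i=1: (-1)^1×C(7,1)×6^12 = -15237476352
i=2: (-1)^2×C(7,2)×5^12 = 5126953125
i=3: (-1)^3×C(7,3)×4^12 = -587202560
i=4: (-1)^4×C(7,4)×3^12 = 18600435
i=5: (-1)^5×C(7,5)×2^12 = -86016
i=6: (-1)^6×C(7,6)×1^12 = 7
i=7: (-1)^7×C(7,7)×0^12 = 0
Total = 3162075840

Number of surjections = 3162075840


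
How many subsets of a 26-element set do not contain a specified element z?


Subsets of A avoiding z are subsets of A \ {z}, which has 25 elements.
Count = 2^(n-1) = 2^25
= 33554432

Number of subsets avoiding z = 33554432


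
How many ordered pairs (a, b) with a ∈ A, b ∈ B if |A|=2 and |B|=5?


|A × B| = |A| × |B|
= 2 × 5
= 10

|A × B| = 10


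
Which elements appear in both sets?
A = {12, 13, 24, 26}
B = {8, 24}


A ∩ B = elements in both A and B
A = {12, 13, 24, 26}
B = {8, 24}
A ∩ B = {24}

A ∩ B = {24}


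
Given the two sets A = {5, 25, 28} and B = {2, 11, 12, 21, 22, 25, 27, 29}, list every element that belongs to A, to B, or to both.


A ∪ B = all elements in A or B (or both)
A = {5, 25, 28}
B = {2, 11, 12, 21, 22, 25, 27, 29}
A ∪ B = {2, 5, 11, 12, 21, 22, 25, 27, 28, 29}

A ∪ B = {2, 5, 11, 12, 21, 22, 25, 27, 28, 29}


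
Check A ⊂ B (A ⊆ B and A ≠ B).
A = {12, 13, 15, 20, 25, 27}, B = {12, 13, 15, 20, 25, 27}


A ⊂ B requires: A ⊆ B AND A ≠ B.
A ⊆ B? Yes
A = B? Yes
A = B, so A is not a PROPER subset.

No, A is not a proper subset of B


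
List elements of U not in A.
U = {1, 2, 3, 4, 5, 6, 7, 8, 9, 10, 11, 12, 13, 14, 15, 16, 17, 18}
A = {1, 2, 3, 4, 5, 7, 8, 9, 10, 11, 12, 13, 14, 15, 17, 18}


Aᶜ = U \ A = elements in U but not in A
U = {1, 2, 3, 4, 5, 6, 7, 8, 9, 10, 11, 12, 13, 14, 15, 16, 17, 18}
A = {1, 2, 3, 4, 5, 7, 8, 9, 10, 11, 12, 13, 14, 15, 17, 18}
Aᶜ = {6, 16}

Aᶜ = {6, 16}


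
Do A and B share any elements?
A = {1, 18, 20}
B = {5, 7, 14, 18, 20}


Disjoint means A ∩ B = ∅.
A ∩ B = {18, 20}
A ∩ B ≠ ∅, so A and B are NOT disjoint.

Yes — A and B share the element(s) of A ∩ B = {18, 20}, so they are not disjoint


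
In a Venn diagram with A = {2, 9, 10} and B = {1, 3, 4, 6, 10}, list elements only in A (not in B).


A = {2, 9, 10}
B = {1, 3, 4, 6, 10}
Region: only in A (not in B)
Elements: {2, 9}

Elements only in A (not in B): {2, 9}


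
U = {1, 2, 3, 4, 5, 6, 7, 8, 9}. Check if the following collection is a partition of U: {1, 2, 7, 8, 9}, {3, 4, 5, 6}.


A partition requires: (1) non-empty parts, (2) pairwise disjoint, (3) union = U
Parts: {1, 2, 7, 8, 9}, {3, 4, 5, 6}
Union of parts: {1, 2, 3, 4, 5, 6, 7, 8, 9}
U = {1, 2, 3, 4, 5, 6, 7, 8, 9}
All non-empty? True
Pairwise disjoint? True
Covers U? True

Yes, valid partition


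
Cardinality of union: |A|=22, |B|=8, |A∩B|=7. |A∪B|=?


|A ∪ B| = |A| + |B| - |A ∩ B|
= 22 + 8 - 7
= 23

|A ∪ B| = 23


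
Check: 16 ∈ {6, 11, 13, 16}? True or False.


A = {6, 11, 13, 16}
Checking if 16 is in A
16 is in A → True

16 ∈ A


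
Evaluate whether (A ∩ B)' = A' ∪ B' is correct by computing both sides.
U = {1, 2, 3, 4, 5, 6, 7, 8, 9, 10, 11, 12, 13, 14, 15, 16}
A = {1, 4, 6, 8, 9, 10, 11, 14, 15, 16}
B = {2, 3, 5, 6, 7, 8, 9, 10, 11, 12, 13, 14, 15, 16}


LHS: A ∩ B = {6, 8, 9, 10, 11, 14, 15, 16}
(A ∩ B)' = U \ (A ∩ B) = {1, 2, 3, 4, 5, 7, 12, 13}
A' = {2, 3, 5, 7, 12, 13}, B' = {1, 4}
Claimed RHS: A' ∪ B' = {1, 2, 3, 4, 5, 7, 12, 13}
Identity is VALID: LHS = RHS = {1, 2, 3, 4, 5, 7, 12, 13} ✓

Identity is valid. (A ∩ B)' = A' ∪ B' = {1, 2, 3, 4, 5, 7, 12, 13}


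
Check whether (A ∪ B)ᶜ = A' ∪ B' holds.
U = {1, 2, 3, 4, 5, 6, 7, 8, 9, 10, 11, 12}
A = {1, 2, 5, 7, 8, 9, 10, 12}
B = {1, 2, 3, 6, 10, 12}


LHS: A ∪ B = {1, 2, 3, 5, 6, 7, 8, 9, 10, 12}
(A ∪ B)' = U \ (A ∪ B) = {4, 11}
A' = {3, 4, 6, 11}, B' = {4, 5, 7, 8, 9, 11}
Claimed RHS: A' ∪ B' = {3, 4, 5, 6, 7, 8, 9, 11}
Identity is INVALID: LHS = {4, 11} but the RHS claimed here equals {3, 4, 5, 6, 7, 8, 9, 11}. The correct form is (A ∪ B)' = A' ∩ B'.

Identity is invalid: (A ∪ B)' = {4, 11} but A' ∪ B' = {3, 4, 5, 6, 7, 8, 9, 11}. The correct De Morgan law is (A ∪ B)' = A' ∩ B'.


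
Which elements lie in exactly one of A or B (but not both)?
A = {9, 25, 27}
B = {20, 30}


A △ B = (A \ B) ∪ (B \ A) = elements in exactly one of A or B
A \ B = {9, 25, 27}
B \ A = {20, 30}
A △ B = {9, 20, 25, 27, 30}

A △ B = {9, 20, 25, 27, 30}


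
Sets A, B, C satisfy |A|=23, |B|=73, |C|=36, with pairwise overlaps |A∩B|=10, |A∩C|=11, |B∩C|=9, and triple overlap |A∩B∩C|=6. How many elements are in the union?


|A∪B∪C| = |A|+|B|+|C| - |A∩B|-|A∩C|-|B∩C| + |A∩B∩C|
= 23+73+36 - 10-11-9 + 6
= 132 - 30 + 6
= 108

|A ∪ B ∪ C| = 108


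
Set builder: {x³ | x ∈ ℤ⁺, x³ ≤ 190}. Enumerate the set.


Checking each candidate:
Condition: positive perfect cubes ≤ 190
Result = {1, 8, 27, 64, 125}

{1, 8, 27, 64, 125}


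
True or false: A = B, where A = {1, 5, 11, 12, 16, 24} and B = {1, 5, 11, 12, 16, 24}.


Two sets are equal iff they have exactly the same elements.
A = {1, 5, 11, 12, 16, 24}
B = {1, 5, 11, 12, 16, 24}
Same elements → A = B

Yes, A = B


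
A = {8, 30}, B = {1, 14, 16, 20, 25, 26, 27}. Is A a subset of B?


A ⊆ B means every element of A is in B.
Elements in A not in B: {8, 30}
So A ⊄ B.

No, A ⊄ B


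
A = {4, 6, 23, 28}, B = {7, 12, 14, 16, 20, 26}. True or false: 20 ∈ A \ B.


A = {4, 6, 23, 28}, B = {7, 12, 14, 16, 20, 26}
A \ B = elements in A but not in B
A \ B = {4, 6, 23, 28}
Checking if 20 ∈ A \ B
20 is not in A \ B → False

20 ∉ A \ B


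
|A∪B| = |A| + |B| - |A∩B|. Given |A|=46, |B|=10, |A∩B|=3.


|A ∪ B| = |A| + |B| - |A ∩ B|
= 46 + 10 - 3
= 53

|A ∪ B| = 53


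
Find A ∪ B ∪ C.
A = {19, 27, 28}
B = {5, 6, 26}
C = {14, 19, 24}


A ∪ B = {5, 6, 19, 26, 27, 28}
(A ∪ B) ∪ C = {5, 6, 14, 19, 24, 26, 27, 28}

A ∪ B ∪ C = {5, 6, 14, 19, 24, 26, 27, 28}


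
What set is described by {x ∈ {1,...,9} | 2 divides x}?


Checking each candidate:
Condition: multiples of 2 in {1,...,9}
Result = {2, 4, 6, 8}

{2, 4, 6, 8}


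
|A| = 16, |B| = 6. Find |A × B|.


|A × B| = |A| × |B|
= 16 × 6
= 96

|A × B| = 96


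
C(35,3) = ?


C(n,k) = n! / (k!(n-k)!)
C(35,3) = 35! / (3!32!)
= 6545

C(35,3) = 6545


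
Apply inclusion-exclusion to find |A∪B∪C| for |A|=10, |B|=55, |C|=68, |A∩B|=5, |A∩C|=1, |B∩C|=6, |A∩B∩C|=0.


|A∪B∪C| = |A|+|B|+|C| - |A∩B|-|A∩C|-|B∩C| + |A∩B∩C|
= 10+55+68 - 5-1-6 + 0
= 133 - 12 + 0
= 121

|A ∪ B ∪ C| = 121


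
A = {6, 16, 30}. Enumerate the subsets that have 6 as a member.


A subset of A contains 6 iff the remaining 2 elements form any subset of A \ {6}.
Count: 2^(n-1) = 2^2 = 4
Subsets containing 6: {6}, {6, 16}, {6, 30}, {6, 16, 30}

Subsets containing 6 (4 total): {6}, {6, 16}, {6, 30}, {6, 16, 30}


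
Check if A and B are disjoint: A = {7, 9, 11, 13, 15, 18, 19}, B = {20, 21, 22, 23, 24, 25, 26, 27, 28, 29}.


Disjoint means A ∩ B = ∅.
A ∩ B = ∅
A ∩ B = ∅, so A and B are disjoint.

Yes, A and B are disjoint


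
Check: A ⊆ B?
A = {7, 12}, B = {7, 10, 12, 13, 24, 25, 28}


A ⊆ B means every element of A is in B.
All elements of A are in B.
So A ⊆ B.

Yes, A ⊆ B


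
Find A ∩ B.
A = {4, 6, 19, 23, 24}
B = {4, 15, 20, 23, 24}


A ∩ B = elements in both A and B
A = {4, 6, 19, 23, 24}
B = {4, 15, 20, 23, 24}
A ∩ B = {4, 23, 24}

A ∩ B = {4, 23, 24}


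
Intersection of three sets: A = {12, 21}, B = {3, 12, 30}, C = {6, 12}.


A ∩ B = {12}
(A ∩ B) ∩ C = {12}

A ∩ B ∩ C = {12}


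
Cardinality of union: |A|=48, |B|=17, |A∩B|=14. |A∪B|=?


|A ∪ B| = |A| + |B| - |A ∩ B|
= 48 + 17 - 14
= 51

|A ∪ B| = 51


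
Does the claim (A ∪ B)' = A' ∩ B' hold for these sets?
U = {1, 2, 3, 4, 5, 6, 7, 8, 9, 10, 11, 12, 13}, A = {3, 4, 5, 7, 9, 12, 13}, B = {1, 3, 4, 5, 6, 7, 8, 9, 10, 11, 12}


LHS: A ∪ B = {1, 3, 4, 5, 6, 7, 8, 9, 10, 11, 12, 13}
(A ∪ B)' = U \ (A ∪ B) = {2}
A' = {1, 2, 6, 8, 10, 11}, B' = {2, 13}
Claimed RHS: A' ∩ B' = {2}
Identity is VALID: LHS = RHS = {2} ✓

Identity is valid. (A ∪ B)' = A' ∩ B' = {2}


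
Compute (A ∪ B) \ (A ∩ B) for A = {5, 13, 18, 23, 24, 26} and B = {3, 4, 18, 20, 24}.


A △ B = (A \ B) ∪ (B \ A) = elements in exactly one of A or B
A \ B = {5, 13, 23, 26}
B \ A = {3, 4, 20}
A △ B = {3, 4, 5, 13, 20, 23, 26}

A △ B = {3, 4, 5, 13, 20, 23, 26}


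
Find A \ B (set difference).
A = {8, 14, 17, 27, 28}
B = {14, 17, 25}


A \ B = elements in A but not in B
A = {8, 14, 17, 27, 28}
B = {14, 17, 25}
Remove from A any elements in B
A \ B = {8, 27, 28}

A \ B = {8, 27, 28}


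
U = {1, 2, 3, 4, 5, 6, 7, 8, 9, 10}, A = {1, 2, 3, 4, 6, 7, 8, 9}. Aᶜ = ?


Aᶜ = U \ A = elements in U but not in A
U = {1, 2, 3, 4, 5, 6, 7, 8, 9, 10}
A = {1, 2, 3, 4, 6, 7, 8, 9}
Aᶜ = {5, 10}

Aᶜ = {5, 10}


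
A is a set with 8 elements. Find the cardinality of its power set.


Number of subsets = 2^n
= 2^8
= 256

|P(A)| = 256


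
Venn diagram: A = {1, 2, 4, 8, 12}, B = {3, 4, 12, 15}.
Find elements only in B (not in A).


A = {1, 2, 4, 8, 12}
B = {3, 4, 12, 15}
Region: only in B (not in A)
Elements: {3, 15}

Elements only in B (not in A): {3, 15}


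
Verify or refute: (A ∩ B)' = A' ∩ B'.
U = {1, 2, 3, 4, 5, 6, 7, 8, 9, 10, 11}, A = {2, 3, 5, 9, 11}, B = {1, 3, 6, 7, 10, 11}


LHS: A ∩ B = {3, 11}
(A ∩ B)' = U \ (A ∩ B) = {1, 2, 4, 5, 6, 7, 8, 9, 10}
A' = {1, 4, 6, 7, 8, 10}, B' = {2, 4, 5, 8, 9}
Claimed RHS: A' ∩ B' = {4, 8}
Identity is INVALID: LHS = {1, 2, 4, 5, 6, 7, 8, 9, 10} but the RHS claimed here equals {4, 8}. The correct form is (A ∩ B)' = A' ∪ B'.

Identity is invalid: (A ∩ B)' = {1, 2, 4, 5, 6, 7, 8, 9, 10} but A' ∩ B' = {4, 8}. The correct De Morgan law is (A ∩ B)' = A' ∪ B'.


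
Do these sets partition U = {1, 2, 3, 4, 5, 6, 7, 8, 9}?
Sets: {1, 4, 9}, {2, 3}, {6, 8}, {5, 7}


A partition requires: (1) non-empty parts, (2) pairwise disjoint, (3) union = U
Parts: {1, 4, 9}, {2, 3}, {6, 8}, {5, 7}
Union of parts: {1, 2, 3, 4, 5, 6, 7, 8, 9}
U = {1, 2, 3, 4, 5, 6, 7, 8, 9}
All non-empty? True
Pairwise disjoint? True
Covers U? True

Yes, valid partition


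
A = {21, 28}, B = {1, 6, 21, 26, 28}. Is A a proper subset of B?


A ⊂ B requires: A ⊆ B AND A ≠ B.
A ⊆ B? Yes
A = B? No
A ⊂ B: Yes (A is a proper subset of B)

Yes, A ⊂ B


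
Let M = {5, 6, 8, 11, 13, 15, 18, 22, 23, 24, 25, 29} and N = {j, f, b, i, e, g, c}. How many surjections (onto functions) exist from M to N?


n = |M| = 12, k = |N| = 7. Surjections via inclusion-exclusion:
S(n,k) = Σ(-1)^i × C(k,i) × (k-i)^n, i=0 to k
i=0: (-1)^0×C(7,0)×7^12 = 13841287201
i=1: (-1)^1×C(7,1)×6^12 = -15237476352
i=2: (-1)^2×C(7,2)×5^12 = 5126953125
i=3: (-1)^3×C(7,3)×4^12 = -587202560
i=4: (-1)^4×C(7,4)×3^12 = 18600435
i=5: (-1)^5×C(7,5)×2^12 = -86016
i=6: (-1)^6×C(7,6)×1^12 = 7
i=7: (-1)^7×C(7,7)×0^12 = 0
Total = 3162075840

Number of surjections = 3162075840


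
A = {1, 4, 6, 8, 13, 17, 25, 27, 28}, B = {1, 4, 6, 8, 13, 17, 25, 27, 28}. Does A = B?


Two sets are equal iff they have exactly the same elements.
A = {1, 4, 6, 8, 13, 17, 25, 27, 28}
B = {1, 4, 6, 8, 13, 17, 25, 27, 28}
Same elements → A = B

Yes, A = B


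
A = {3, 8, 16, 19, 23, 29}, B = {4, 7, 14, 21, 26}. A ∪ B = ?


A ∪ B = all elements in A or B (or both)
A = {3, 8, 16, 19, 23, 29}
B = {4, 7, 14, 21, 26}
A ∪ B = {3, 4, 7, 8, 14, 16, 19, 21, 23, 26, 29}

A ∪ B = {3, 4, 7, 8, 14, 16, 19, 21, 23, 26, 29}


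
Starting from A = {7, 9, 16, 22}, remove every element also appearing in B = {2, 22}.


A \ B = elements in A but not in B
A = {7, 9, 16, 22}
B = {2, 22}
Remove from A any elements in B
A \ B = {7, 9, 16}

A \ B = {7, 9, 16}


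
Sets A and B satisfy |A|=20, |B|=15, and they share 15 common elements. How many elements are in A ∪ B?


|A ∪ B| = |A| + |B| - |A ∩ B|
= 20 + 15 - 15
= 20

|A ∪ B| = 20


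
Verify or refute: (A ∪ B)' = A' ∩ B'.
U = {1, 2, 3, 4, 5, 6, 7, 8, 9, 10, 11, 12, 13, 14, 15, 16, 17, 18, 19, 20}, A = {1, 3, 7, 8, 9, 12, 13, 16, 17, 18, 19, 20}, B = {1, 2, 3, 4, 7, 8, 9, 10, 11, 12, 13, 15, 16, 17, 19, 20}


LHS: A ∪ B = {1, 2, 3, 4, 7, 8, 9, 10, 11, 12, 13, 15, 16, 17, 18, 19, 20}
(A ∪ B)' = U \ (A ∪ B) = {5, 6, 14}
A' = {2, 4, 5, 6, 10, 11, 14, 15}, B' = {5, 6, 14, 18}
Claimed RHS: A' ∩ B' = {5, 6, 14}
Identity is VALID: LHS = RHS = {5, 6, 14} ✓

Identity is valid. (A ∪ B)' = A' ∩ B' = {5, 6, 14}


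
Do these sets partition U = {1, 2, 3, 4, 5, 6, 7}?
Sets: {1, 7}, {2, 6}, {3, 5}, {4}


A partition requires: (1) non-empty parts, (2) pairwise disjoint, (3) union = U
Parts: {1, 7}, {2, 6}, {3, 5}, {4}
Union of parts: {1, 2, 3, 4, 5, 6, 7}
U = {1, 2, 3, 4, 5, 6, 7}
All non-empty? True
Pairwise disjoint? True
Covers U? True

Yes, valid partition


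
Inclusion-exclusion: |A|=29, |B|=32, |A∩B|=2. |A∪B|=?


|A ∪ B| = |A| + |B| - |A ∩ B|
= 29 + 32 - 2
= 59

|A ∪ B| = 59


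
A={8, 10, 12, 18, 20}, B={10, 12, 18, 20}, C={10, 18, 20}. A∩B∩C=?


A ∩ B = {10, 12, 18, 20}
(A ∩ B) ∩ C = {10, 18, 20}

A ∩ B ∩ C = {10, 18, 20}


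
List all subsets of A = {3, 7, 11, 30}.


|A| = 4, so |P(A)| = 2^4 = 16
Enumerate subsets by cardinality (0 to 4):
∅, {3}, {7}, {11}, {30}, {3, 7}, {3, 11}, {3, 30}, {7, 11}, {7, 30}, {11, 30}, {3, 7, 11}, {3, 7, 30}, {3, 11, 30}, {7, 11, 30}, {3, 7, 11, 30}

P(A) has 16 subsets: ∅, {3}, {7}, {11}, {30}, {3, 7}, {3, 11}, {3, 30}, {7, 11}, {7, 30}, {11, 30}, {3, 7, 11}, {3, 7, 30}, {3, 11, 30}, {7, 11, 30}, {3, 7, 11, 30}


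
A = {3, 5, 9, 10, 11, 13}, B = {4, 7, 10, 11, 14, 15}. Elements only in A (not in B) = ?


A = {3, 5, 9, 10, 11, 13}
B = {4, 7, 10, 11, 14, 15}
Region: only in A (not in B)
Elements: {3, 5, 9, 13}

Elements only in A (not in B): {3, 5, 9, 13}


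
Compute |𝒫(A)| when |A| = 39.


Number of subsets = 2^n
= 2^39
= 549755813888

|P(A)| = 549755813888


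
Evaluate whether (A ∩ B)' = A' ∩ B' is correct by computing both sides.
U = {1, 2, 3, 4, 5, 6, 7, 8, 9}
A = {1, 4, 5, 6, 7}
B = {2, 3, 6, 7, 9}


LHS: A ∩ B = {6, 7}
(A ∩ B)' = U \ (A ∩ B) = {1, 2, 3, 4, 5, 8, 9}
A' = {2, 3, 8, 9}, B' = {1, 4, 5, 8}
Claimed RHS: A' ∩ B' = {8}
Identity is INVALID: LHS = {1, 2, 3, 4, 5, 8, 9} but the RHS claimed here equals {8}. The correct form is (A ∩ B)' = A' ∪ B'.

Identity is invalid: (A ∩ B)' = {1, 2, 3, 4, 5, 8, 9} but A' ∩ B' = {8}. The correct De Morgan law is (A ∩ B)' = A' ∪ B'.


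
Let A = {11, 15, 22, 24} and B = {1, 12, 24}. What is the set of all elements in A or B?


A ∪ B = all elements in A or B (or both)
A = {11, 15, 22, 24}
B = {1, 12, 24}
A ∪ B = {1, 11, 12, 15, 22, 24}

A ∪ B = {1, 11, 12, 15, 22, 24}


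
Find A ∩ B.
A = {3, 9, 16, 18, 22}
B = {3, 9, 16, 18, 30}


A ∩ B = elements in both A and B
A = {3, 9, 16, 18, 22}
B = {3, 9, 16, 18, 30}
A ∩ B = {3, 9, 16, 18}

A ∩ B = {3, 9, 16, 18}


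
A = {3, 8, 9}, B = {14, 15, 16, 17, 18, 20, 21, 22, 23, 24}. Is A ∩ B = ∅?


Disjoint means A ∩ B = ∅.
A ∩ B = ∅
A ∩ B = ∅, so A and B are disjoint.

Yes, A and B are disjoint


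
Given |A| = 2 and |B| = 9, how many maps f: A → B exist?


Each of |A| = 2 inputs maps to any of |B| = 9 outputs.
# functions = |B|^|A| = 9^2
= 81

Number of functions = 81


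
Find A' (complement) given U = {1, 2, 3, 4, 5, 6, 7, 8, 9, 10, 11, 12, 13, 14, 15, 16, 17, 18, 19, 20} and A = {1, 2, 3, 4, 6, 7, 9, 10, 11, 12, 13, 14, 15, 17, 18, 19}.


Aᶜ = U \ A = elements in U but not in A
U = {1, 2, 3, 4, 5, 6, 7, 8, 9, 10, 11, 12, 13, 14, 15, 16, 17, 18, 19, 20}
A = {1, 2, 3, 4, 6, 7, 9, 10, 11, 12, 13, 14, 15, 17, 18, 19}
Aᶜ = {5, 8, 16, 20}

Aᶜ = {5, 8, 16, 20}


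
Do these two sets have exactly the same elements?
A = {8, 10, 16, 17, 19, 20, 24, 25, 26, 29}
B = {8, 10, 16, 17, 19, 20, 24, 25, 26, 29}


Two sets are equal iff they have exactly the same elements.
A = {8, 10, 16, 17, 19, 20, 24, 25, 26, 29}
B = {8, 10, 16, 17, 19, 20, 24, 25, 26, 29}
Same elements → A = B

Yes, A = B


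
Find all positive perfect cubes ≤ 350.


Checking each candidate:
Condition: positive perfect cubes ≤ 350
Result = {1, 8, 27, 64, 125, 216, 343}

{1, 8, 27, 64, 125, 216, 343}


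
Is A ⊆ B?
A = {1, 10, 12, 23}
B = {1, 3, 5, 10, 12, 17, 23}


A ⊆ B means every element of A is in B.
All elements of A are in B.
So A ⊆ B.

Yes, A ⊆ B


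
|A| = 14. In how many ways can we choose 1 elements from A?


C(n,k) = n! / (k!(n-k)!)
C(14,1) = 14! / (1!13!)
= 14

C(14,1) = 14


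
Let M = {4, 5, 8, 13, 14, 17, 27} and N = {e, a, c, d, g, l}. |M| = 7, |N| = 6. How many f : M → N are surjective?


n = |M| = 7, k = |N| = 6. Surjections via inclusion-exclusion:
S(n,k) = Σ(-1)^i × C(k,i) × (k-i)^n, i=0 to k
i=0: (-1)^0×C(6,0)×6^7 = 279936
i=1: (-1)^1×C(6,1)×5^7 = -468750
i=2: (-1)^2×C(6,2)×4^7 = 245760
i=3: (-1)^3×C(6,3)×3^7 = -43740
i=4: (-1)^4×C(6,4)×2^7 = 1920
i=5: (-1)^5×C(6,5)×1^7 = -6
i=6: (-1)^6×C(6,6)×0^7 = 0
Total = 15120

Number of surjections = 15120


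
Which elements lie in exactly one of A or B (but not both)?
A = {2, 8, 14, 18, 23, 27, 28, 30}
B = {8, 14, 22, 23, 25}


A △ B = (A \ B) ∪ (B \ A) = elements in exactly one of A or B
A \ B = {2, 18, 27, 28, 30}
B \ A = {22, 25}
A △ B = {2, 18, 22, 25, 27, 28, 30}

A △ B = {2, 18, 22, 25, 27, 28, 30}


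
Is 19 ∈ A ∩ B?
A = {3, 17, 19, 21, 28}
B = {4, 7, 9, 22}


A = {3, 17, 19, 21, 28}, B = {4, 7, 9, 22}
A ∩ B = elements in both A and B
A ∩ B = ∅
Checking if 19 ∈ A ∩ B
19 is not in A ∩ B → False

19 ∉ A ∩ B


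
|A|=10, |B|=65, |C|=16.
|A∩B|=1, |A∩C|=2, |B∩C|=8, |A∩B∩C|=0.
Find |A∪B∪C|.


|A∪B∪C| = |A|+|B|+|C| - |A∩B|-|A∩C|-|B∩C| + |A∩B∩C|
= 10+65+16 - 1-2-8 + 0
= 91 - 11 + 0
= 80

|A ∪ B ∪ C| = 80


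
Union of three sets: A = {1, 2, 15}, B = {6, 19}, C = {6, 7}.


A ∪ B = {1, 2, 6, 15, 19}
(A ∪ B) ∪ C = {1, 2, 6, 7, 15, 19}

A ∪ B ∪ C = {1, 2, 6, 7, 15, 19}


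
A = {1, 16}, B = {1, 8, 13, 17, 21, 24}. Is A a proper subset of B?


A ⊂ B requires: A ⊆ B AND A ≠ B.
A ⊆ B? No
A ⊄ B, so A is not a proper subset.

No, A is not a proper subset of B


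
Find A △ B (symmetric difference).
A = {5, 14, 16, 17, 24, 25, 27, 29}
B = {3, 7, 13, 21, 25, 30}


A △ B = (A \ B) ∪ (B \ A) = elements in exactly one of A or B
A \ B = {5, 14, 16, 17, 24, 27, 29}
B \ A = {3, 7, 13, 21, 30}
A △ B = {3, 5, 7, 13, 14, 16, 17, 21, 24, 27, 29, 30}

A △ B = {3, 5, 7, 13, 14, 16, 17, 21, 24, 27, 29, 30}


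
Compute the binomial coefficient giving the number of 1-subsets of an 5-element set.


C(n,k) = n! / (k!(n-k)!)
C(5,1) = 5! / (1!4!)
= 5

C(5,1) = 5


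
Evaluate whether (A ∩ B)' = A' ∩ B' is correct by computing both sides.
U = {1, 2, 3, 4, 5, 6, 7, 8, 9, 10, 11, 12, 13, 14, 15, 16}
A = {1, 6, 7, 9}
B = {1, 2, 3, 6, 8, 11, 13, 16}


LHS: A ∩ B = {1, 6}
(A ∩ B)' = U \ (A ∩ B) = {2, 3, 4, 5, 7, 8, 9, 10, 11, 12, 13, 14, 15, 16}
A' = {2, 3, 4, 5, 8, 10, 11, 12, 13, 14, 15, 16}, B' = {4, 5, 7, 9, 10, 12, 14, 15}
Claimed RHS: A' ∩ B' = {4, 5, 10, 12, 14, 15}
Identity is INVALID: LHS = {2, 3, 4, 5, 7, 8, 9, 10, 11, 12, 13, 14, 15, 16} but the RHS claimed here equals {4, 5, 10, 12, 14, 15}. The correct form is (A ∩ B)' = A' ∪ B'.

Identity is invalid: (A ∩ B)' = {2, 3, 4, 5, 7, 8, 9, 10, 11, 12, 13, 14, 15, 16} but A' ∩ B' = {4, 5, 10, 12, 14, 15}. The correct De Morgan law is (A ∩ B)' = A' ∪ B'.


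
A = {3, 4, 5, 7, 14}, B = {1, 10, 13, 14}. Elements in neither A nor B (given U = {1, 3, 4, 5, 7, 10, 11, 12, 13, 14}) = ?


A = {3, 4, 5, 7, 14}
B = {1, 10, 13, 14}
Region: in neither A nor B (given U = {1, 3, 4, 5, 7, 10, 11, 12, 13, 14})
Elements: {11, 12}

Elements in neither A nor B (given U = {1, 3, 4, 5, 7, 10, 11, 12, 13, 14}): {11, 12}


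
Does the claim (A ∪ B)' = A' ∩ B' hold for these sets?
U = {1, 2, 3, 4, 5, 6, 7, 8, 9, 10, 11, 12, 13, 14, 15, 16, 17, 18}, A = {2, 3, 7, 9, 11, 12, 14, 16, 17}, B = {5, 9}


LHS: A ∪ B = {2, 3, 5, 7, 9, 11, 12, 14, 16, 17}
(A ∪ B)' = U \ (A ∪ B) = {1, 4, 6, 8, 10, 13, 15, 18}
A' = {1, 4, 5, 6, 8, 10, 13, 15, 18}, B' = {1, 2, 3, 4, 6, 7, 8, 10, 11, 12, 13, 14, 15, 16, 17, 18}
Claimed RHS: A' ∩ B' = {1, 4, 6, 8, 10, 13, 15, 18}
Identity is VALID: LHS = RHS = {1, 4, 6, 8, 10, 13, 15, 18} ✓

Identity is valid. (A ∪ B)' = A' ∩ B' = {1, 4, 6, 8, 10, 13, 15, 18}


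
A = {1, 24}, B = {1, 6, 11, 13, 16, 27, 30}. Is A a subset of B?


A ⊆ B means every element of A is in B.
Elements in A not in B: {24}
So A ⊄ B.

No, A ⊄ B


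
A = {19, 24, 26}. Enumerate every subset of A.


|A| = 3, so |P(A)| = 2^3 = 8
Enumerate subsets by cardinality (0 to 3):
∅, {19}, {24}, {26}, {19, 24}, {19, 26}, {24, 26}, {19, 24, 26}

P(A) has 8 subsets: ∅, {19}, {24}, {26}, {19, 24}, {19, 26}, {24, 26}, {19, 24, 26}


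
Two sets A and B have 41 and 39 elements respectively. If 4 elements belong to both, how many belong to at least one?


|A ∪ B| = |A| + |B| - |A ∩ B|
= 41 + 39 - 4
= 76

|A ∪ B| = 76


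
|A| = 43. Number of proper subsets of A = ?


Total subsets = 2^n = 2^43 = 8796093022208
Proper subsets exclude the set itself: 2^n - 1
= 8796093022208 - 1
= 8796093022207

Number of proper subsets = 8796093022207


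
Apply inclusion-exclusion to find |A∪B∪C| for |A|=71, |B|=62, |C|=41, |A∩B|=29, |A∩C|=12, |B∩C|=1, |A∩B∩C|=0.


|A∪B∪C| = |A|+|B|+|C| - |A∩B|-|A∩C|-|B∩C| + |A∩B∩C|
= 71+62+41 - 29-12-1 + 0
= 174 - 42 + 0
= 132

|A ∪ B ∪ C| = 132


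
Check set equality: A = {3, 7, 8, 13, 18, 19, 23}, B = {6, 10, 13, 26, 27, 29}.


Two sets are equal iff they have exactly the same elements.
A = {3, 7, 8, 13, 18, 19, 23}
B = {6, 10, 13, 26, 27, 29}
Differences: {3, 6, 7, 8, 10, 18, 19, 23, 26, 27, 29}
A ≠ B

No, A ≠ B


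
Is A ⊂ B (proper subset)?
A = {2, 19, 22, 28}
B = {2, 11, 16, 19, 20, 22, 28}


A ⊂ B requires: A ⊆ B AND A ≠ B.
A ⊆ B? Yes
A = B? No
A ⊂ B: Yes (A is a proper subset of B)

Yes, A ⊂ B


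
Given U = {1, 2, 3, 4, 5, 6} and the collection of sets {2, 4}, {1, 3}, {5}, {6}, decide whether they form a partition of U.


A partition requires: (1) non-empty parts, (2) pairwise disjoint, (3) union = U
Parts: {2, 4}, {1, 3}, {5}, {6}
Union of parts: {1, 2, 3, 4, 5, 6}
U = {1, 2, 3, 4, 5, 6}
All non-empty? True
Pairwise disjoint? True
Covers U? True

Yes, valid partition


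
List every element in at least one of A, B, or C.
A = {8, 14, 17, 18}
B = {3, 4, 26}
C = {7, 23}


A ∪ B = {3, 4, 8, 14, 17, 18, 26}
(A ∪ B) ∪ C = {3, 4, 7, 8, 14, 17, 18, 23, 26}

A ∪ B ∪ C = {3, 4, 7, 8, 14, 17, 18, 23, 26}


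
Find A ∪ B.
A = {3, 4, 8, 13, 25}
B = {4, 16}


A ∪ B = all elements in A or B (or both)
A = {3, 4, 8, 13, 25}
B = {4, 16}
A ∪ B = {3, 4, 8, 13, 16, 25}

A ∪ B = {3, 4, 8, 13, 16, 25}


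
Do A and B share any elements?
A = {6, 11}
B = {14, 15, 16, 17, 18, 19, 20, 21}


Disjoint means A ∩ B = ∅.
A ∩ B = ∅
A ∩ B = ∅, so A and B are disjoint.

No — A and B share no elements (A ∩ B = ∅), so they are disjoint


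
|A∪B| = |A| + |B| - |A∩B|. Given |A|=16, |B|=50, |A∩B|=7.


|A ∪ B| = |A| + |B| - |A ∩ B|
= 16 + 50 - 7
= 59

|A ∪ B| = 59


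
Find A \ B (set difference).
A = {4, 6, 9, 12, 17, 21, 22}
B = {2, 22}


A \ B = elements in A but not in B
A = {4, 6, 9, 12, 17, 21, 22}
B = {2, 22}
Remove from A any elements in B
A \ B = {4, 6, 9, 12, 17, 21}

A \ B = {4, 6, 9, 12, 17, 21}


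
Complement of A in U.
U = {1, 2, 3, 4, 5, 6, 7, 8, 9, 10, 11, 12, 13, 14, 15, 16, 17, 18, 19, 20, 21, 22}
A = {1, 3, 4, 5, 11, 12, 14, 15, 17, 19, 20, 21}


Aᶜ = U \ A = elements in U but not in A
U = {1, 2, 3, 4, 5, 6, 7, 8, 9, 10, 11, 12, 13, 14, 15, 16, 17, 18, 19, 20, 21, 22}
A = {1, 3, 4, 5, 11, 12, 14, 15, 17, 19, 20, 21}
Aᶜ = {2, 6, 7, 8, 9, 10, 13, 16, 18, 22}

Aᶜ = {2, 6, 7, 8, 9, 10, 13, 16, 18, 22}


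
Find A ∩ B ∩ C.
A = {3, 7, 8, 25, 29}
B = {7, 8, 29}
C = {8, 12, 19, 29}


A ∩ B = {7, 8, 29}
(A ∩ B) ∩ C = {8, 29}

A ∩ B ∩ C = {8, 29}


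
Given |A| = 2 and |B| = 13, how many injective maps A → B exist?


An injection sends each of |A| = 2 inputs to a distinct output in B.
# injections = |B|·(|B|-1)·…·(|B|-|A|+1) = 13! / (13 - 2)!
= 13 × 12
= 156

Number of injections = 156


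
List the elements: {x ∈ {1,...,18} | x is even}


Checking each candidate:
Condition: even numbers in {1,...,18}
Result = {2, 4, 6, 8, 10, 12, 14, 16, 18}

{2, 4, 6, 8, 10, 12, 14, 16, 18}


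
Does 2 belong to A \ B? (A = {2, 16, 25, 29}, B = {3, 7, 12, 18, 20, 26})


A = {2, 16, 25, 29}, B = {3, 7, 12, 18, 20, 26}
A \ B = elements in A but not in B
A \ B = {2, 16, 25, 29}
Checking if 2 ∈ A \ B
2 is in A \ B → True

2 ∈ A \ B


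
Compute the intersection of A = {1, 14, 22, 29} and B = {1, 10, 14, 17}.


A ∩ B = elements in both A and B
A = {1, 14, 22, 29}
B = {1, 10, 14, 17}
A ∩ B = {1, 14}

A ∩ B = {1, 14}


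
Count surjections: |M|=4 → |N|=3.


n = |M| = 4, k = |N| = 3. Surjections via inclusion-exclusion:
S(n,k) = Σ(-1)^i × C(k,i) × (k-i)^n, i=0 to k
i=0: (-1)^0×C(3,0)×3^4 = 81
i=1: (-1)^1×C(3,1)×2^4 = -48
i=2: (-1)^2×C(3,2)×1^4 = 3
i=3: (-1)^3×C(3,3)×0^4 = 0
Total = 36

Number of surjections = 36


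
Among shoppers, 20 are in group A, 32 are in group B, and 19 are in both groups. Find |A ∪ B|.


|A ∪ B| = |A| + |B| - |A ∩ B|
= 20 + 32 - 19
= 33

|A ∪ B| = 33


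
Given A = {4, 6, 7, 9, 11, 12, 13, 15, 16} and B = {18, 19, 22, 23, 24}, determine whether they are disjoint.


Disjoint means A ∩ B = ∅.
A ∩ B = ∅
A ∩ B = ∅, so A and B are disjoint.

Yes, A and B are disjoint


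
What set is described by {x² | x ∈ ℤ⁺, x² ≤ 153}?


Checking each candidate:
Condition: positive perfect squares ≤ 153
Result = {1, 4, 9, 16, 25, 36, 49, 64, 81, 100, 121, 144}

{1, 4, 9, 16, 25, 36, 49, 64, 81, 100, 121, 144}


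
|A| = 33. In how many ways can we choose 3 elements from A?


C(n,k) = n! / (k!(n-k)!)
C(33,3) = 33! / (3!30!)
= 5456

C(33,3) = 5456


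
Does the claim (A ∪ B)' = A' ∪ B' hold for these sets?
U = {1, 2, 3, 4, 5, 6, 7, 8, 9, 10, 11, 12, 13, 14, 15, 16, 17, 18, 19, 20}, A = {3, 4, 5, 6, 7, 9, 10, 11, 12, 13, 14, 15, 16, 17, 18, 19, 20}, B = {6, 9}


LHS: A ∪ B = {3, 4, 5, 6, 7, 9, 10, 11, 12, 13, 14, 15, 16, 17, 18, 19, 20}
(A ∪ B)' = U \ (A ∪ B) = {1, 2, 8}
A' = {1, 2, 8}, B' = {1, 2, 3, 4, 5, 7, 8, 10, 11, 12, 13, 14, 15, 16, 17, 18, 19, 20}
Claimed RHS: A' ∪ B' = {1, 2, 3, 4, 5, 7, 8, 10, 11, 12, 13, 14, 15, 16, 17, 18, 19, 20}
Identity is INVALID: LHS = {1, 2, 8} but the RHS claimed here equals {1, 2, 3, 4, 5, 7, 8, 10, 11, 12, 13, 14, 15, 16, 17, 18, 19, 20}. The correct form is (A ∪ B)' = A' ∩ B'.

Identity is invalid: (A ∪ B)' = {1, 2, 8} but A' ∪ B' = {1, 2, 3, 4, 5, 7, 8, 10, 11, 12, 13, 14, 15, 16, 17, 18, 19, 20}. The correct De Morgan law is (A ∪ B)' = A' ∩ B'.


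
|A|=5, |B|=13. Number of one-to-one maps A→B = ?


An injection sends each of |A| = 5 inputs to a distinct output in B.
# injections = |B|·(|B|-1)·…·(|B|-|A|+1) = 13! / (13 - 5)!
= 13 × 12 × 11 × 10 × 9
= 154440

Number of injections = 154440


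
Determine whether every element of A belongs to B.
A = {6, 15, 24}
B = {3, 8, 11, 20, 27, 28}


A ⊆ B means every element of A is in B.
Elements in A not in B: {6, 15, 24}
So A ⊄ B.

No, A ⊄ B


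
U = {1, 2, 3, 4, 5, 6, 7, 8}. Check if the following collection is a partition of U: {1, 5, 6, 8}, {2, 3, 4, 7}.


A partition requires: (1) non-empty parts, (2) pairwise disjoint, (3) union = U
Parts: {1, 5, 6, 8}, {2, 3, 4, 7}
Union of parts: {1, 2, 3, 4, 5, 6, 7, 8}
U = {1, 2, 3, 4, 5, 6, 7, 8}
All non-empty? True
Pairwise disjoint? True
Covers U? True

Yes, valid partition


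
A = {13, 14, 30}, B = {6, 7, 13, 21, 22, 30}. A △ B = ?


A △ B = (A \ B) ∪ (B \ A) = elements in exactly one of A or B
A \ B = {14}
B \ A = {6, 7, 21, 22}
A △ B = {6, 7, 14, 21, 22}

A △ B = {6, 7, 14, 21, 22}


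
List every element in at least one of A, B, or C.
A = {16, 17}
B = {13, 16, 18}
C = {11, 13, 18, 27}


A ∪ B = {13, 16, 17, 18}
(A ∪ B) ∪ C = {11, 13, 16, 17, 18, 27}

A ∪ B ∪ C = {11, 13, 16, 17, 18, 27}


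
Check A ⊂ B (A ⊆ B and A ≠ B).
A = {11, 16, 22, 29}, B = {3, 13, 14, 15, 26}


A ⊂ B requires: A ⊆ B AND A ≠ B.
A ⊆ B? No
A ⊄ B, so A is not a proper subset.

No, A is not a proper subset of B


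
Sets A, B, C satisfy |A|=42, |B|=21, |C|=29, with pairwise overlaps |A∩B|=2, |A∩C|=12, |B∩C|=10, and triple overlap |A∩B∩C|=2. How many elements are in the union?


|A∪B∪C| = |A|+|B|+|C| - |A∩B|-|A∩C|-|B∩C| + |A∩B∩C|
= 42+21+29 - 2-12-10 + 2
= 92 - 24 + 2
= 70

|A ∪ B ∪ C| = 70


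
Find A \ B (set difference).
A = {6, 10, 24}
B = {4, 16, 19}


A \ B = elements in A but not in B
A = {6, 10, 24}
B = {4, 16, 19}
Remove from A any elements in B
A \ B = {6, 10, 24}

A \ B = {6, 10, 24}


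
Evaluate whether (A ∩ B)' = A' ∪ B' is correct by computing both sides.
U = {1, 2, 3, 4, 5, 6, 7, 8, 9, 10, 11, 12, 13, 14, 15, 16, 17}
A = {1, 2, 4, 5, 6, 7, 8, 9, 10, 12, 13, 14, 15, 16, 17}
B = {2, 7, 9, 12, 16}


LHS: A ∩ B = {2, 7, 9, 12, 16}
(A ∩ B)' = U \ (A ∩ B) = {1, 3, 4, 5, 6, 8, 10, 11, 13, 14, 15, 17}
A' = {3, 11}, B' = {1, 3, 4, 5, 6, 8, 10, 11, 13, 14, 15, 17}
Claimed RHS: A' ∪ B' = {1, 3, 4, 5, 6, 8, 10, 11, 13, 14, 15, 17}
Identity is VALID: LHS = RHS = {1, 3, 4, 5, 6, 8, 10, 11, 13, 14, 15, 17} ✓

Identity is valid. (A ∩ B)' = A' ∪ B' = {1, 3, 4, 5, 6, 8, 10, 11, 13, 14, 15, 17}


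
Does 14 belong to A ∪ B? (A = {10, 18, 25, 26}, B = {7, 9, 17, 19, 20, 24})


A = {10, 18, 25, 26}, B = {7, 9, 17, 19, 20, 24}
A ∪ B = all elements in A or B
A ∪ B = {7, 9, 10, 17, 18, 19, 20, 24, 25, 26}
Checking if 14 ∈ A ∪ B
14 is not in A ∪ B → False

14 ∉ A ∪ B


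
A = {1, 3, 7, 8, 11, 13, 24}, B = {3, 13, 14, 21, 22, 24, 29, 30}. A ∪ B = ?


A ∪ B = all elements in A or B (or both)
A = {1, 3, 7, 8, 11, 13, 24}
B = {3, 13, 14, 21, 22, 24, 29, 30}
A ∪ B = {1, 3, 7, 8, 11, 13, 14, 21, 22, 24, 29, 30}

A ∪ B = {1, 3, 7, 8, 11, 13, 14, 21, 22, 24, 29, 30}


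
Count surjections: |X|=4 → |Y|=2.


n = |X| = 4, k = |Y| = 2. Surjections via inclusion-exclusion:
S(n,k) = Σ(-1)^i × C(k,i) × (k-i)^n, i=0 to k
i=0: (-1)^0×C(2,0)×2^4 = 16
i=1: (-1)^1×C(2,1)×1^4 = -2
i=2: (-1)^2×C(2,2)×0^4 = 0
Total = 14

Number of surjections = 14
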